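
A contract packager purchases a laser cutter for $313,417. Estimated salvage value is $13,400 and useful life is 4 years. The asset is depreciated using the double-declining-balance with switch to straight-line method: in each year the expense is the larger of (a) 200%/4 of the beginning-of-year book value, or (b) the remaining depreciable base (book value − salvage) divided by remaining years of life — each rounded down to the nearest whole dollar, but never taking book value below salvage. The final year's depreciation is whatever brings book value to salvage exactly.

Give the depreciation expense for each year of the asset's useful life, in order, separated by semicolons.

$156,708; $78,354; $39,177; $25,778

Depreciable base = $313,417 − $13,400 = $300,017.
Year 1: DB = ⌊$313,417 × 200%/4⌋ = $156,708; SL = ⌊$300,017/4⌋ = $75,004 → take DB $156,708. Book value $156,709.
Year 2: DB = ⌊$156,709 × 200%/4⌋ = $78,354; SL = ⌊$143,309/3⌋ = $47,769 → take DB $78,354. Book value $78,355.
Year 3: DB = ⌊$78,355 × 200%/4⌋ = $39,177; SL = ⌊$64,955/2⌋ = $32,477 → take DB $39,177. Book value $39,178.
Year 4 (final): $39,178 − $13,400 = $25,778. Book value $13,400.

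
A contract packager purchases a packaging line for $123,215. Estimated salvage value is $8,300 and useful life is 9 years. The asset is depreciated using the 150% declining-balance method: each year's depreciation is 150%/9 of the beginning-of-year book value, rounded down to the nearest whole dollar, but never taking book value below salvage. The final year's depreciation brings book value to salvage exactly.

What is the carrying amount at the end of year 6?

Depreciable base = $123,215 − $8,300 = $114,915.
Year 1: ⌊$123,215 × 150%/9⌋ = $20,535. Book value $102,680.
Year 2: ⌊$102,680 × 150%/9⌋ = $17,113. Book value $85,567.
Year 3: ⌊$85,567 × 150%/9⌋ = $14,261. Book value $71,306.
Year 4: ⌊$71,306 × 150%/9⌋ = $11,884. Book value $59,422.
Year 5: ⌊$59,422 × 150%/9⌋ = $9,903. Book value $49,519.
Year 6: ⌊$49,519 × 150%/9⌋ = $8,253. Book value $41,266.

$41,266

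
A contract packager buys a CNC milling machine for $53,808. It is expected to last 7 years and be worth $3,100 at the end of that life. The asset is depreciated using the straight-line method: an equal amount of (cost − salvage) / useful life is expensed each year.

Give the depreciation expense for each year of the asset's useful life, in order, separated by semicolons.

$7,244; $7,244; $7,244; $7,244; $7,244; $7,244; $7,244

Depreciable base = $53,808 − $3,100 = $50,708.
Annual expense = $50,708 / 7 = $7,244.
End of year 1: book value $46,564.
End of year 2: book value $39,320.
End of year 3: book value $32,076.
End of year 4: book value $24,832.
End of year 5: book value $17,588.
End of year 6: book value $10,344.
End of year 7: book value $3,100.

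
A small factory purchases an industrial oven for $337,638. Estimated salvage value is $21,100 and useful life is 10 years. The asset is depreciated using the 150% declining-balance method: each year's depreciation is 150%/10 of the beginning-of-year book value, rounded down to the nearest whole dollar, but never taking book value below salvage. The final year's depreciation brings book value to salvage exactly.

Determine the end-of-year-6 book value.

$127,342

Depreciable base = $337,638 − $21,100 = $316,538.
Year 1: ⌊$337,638 × 150%/10⌋ = $50,645. Book value $286,993.
Year 2: ⌊$286,993 × 150%/10⌋ = $43,048. Book value $243,945.
Year 3: ⌊$243,945 × 150%/10⌋ = $36,591. Book value $207,354.
Year 4: ⌊$207,354 × 150%/10⌋ = $31,103. Book value $176,251.
Year 5: ⌊$176,251 × 150%/10⌋ = $26,437. Book value $149,814.
Year 6: ⌊$149,814 × 150%/10⌋ = $22,472. Book value $127,342.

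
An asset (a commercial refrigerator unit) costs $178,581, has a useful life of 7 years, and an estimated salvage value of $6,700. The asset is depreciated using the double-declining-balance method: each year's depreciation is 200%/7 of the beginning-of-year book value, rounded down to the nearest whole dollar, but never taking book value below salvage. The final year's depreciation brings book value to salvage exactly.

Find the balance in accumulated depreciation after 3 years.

Depreciable base = $178,581 − $6,700 = $171,881.
Year 1: ⌊$178,581 × 200%/7⌋ = $51,023. Book value $127,558.
Year 2: ⌊$127,558 × 200%/7⌋ = $36,445. Book value $91,113.
Year 3: ⌊$91,113 × 200%/7⌋ = $26,032. Book value $65,081.
Accumulated through year 3 = $178,581 − $65,081 = $113,500.

$113,500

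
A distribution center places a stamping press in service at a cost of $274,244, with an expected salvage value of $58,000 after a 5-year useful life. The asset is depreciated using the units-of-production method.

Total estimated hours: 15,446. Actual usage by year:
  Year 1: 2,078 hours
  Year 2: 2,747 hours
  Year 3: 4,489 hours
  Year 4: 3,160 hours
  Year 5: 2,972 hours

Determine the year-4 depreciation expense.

$44,240

Depreciable base = $274,244 − $58,000 = $216,244.
Rate = $216,244 / 15,446 hours = $14 per hour.
Year 1: 2,078 × $14 = $29,092. Book value $245,152.
Year 2: 2,747 × $14 = $38,458. Book value $206,694.
Year 3: 4,489 × $14 = $62,846. Book value $143,848.
Year 4: 3,160 × $14 = $44,240. Book value $99,608.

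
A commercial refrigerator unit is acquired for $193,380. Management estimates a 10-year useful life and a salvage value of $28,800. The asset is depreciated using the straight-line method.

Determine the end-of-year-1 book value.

Depreciable base = $193,380 − $28,800 = $164,580.
Annual expense = $164,580 / 10 = $16,458.
End of year 1: book value $176,922.

$176,922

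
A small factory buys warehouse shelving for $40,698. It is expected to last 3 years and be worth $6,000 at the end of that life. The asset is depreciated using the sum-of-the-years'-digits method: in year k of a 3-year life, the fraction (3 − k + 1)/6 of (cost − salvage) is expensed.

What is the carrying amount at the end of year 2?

Depreciable base = $40,698 − $6,000 = $34,698.
Sum of the years' digits = 3+2+1 = 6.
Year 1: $34,698 × 3/6 = $17,349. Book value $23,349.
Year 2: $34,698 × 2/6 = $11,566. Book value $11,783.

$11,783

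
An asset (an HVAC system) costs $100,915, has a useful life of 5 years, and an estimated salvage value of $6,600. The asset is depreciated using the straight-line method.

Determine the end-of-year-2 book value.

$63,189

Depreciable base = $100,915 − $6,600 = $94,315.
Annual expense = $94,315 / 5 = $18,863.
End of year 1: book value $82,052.
End of year 2: book value $63,189.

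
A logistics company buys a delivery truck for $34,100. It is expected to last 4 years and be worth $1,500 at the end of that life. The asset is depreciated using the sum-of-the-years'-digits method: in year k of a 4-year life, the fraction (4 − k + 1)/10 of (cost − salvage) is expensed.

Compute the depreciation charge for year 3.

$6,520

Depreciable base = $34,100 − $1,500 = $32,600.
Sum of the years' digits = 4+3+2+1 = 10.
Year 1: $32,600 × 4/10 = $13,040. Book value $21,060.
Year 2: $32,600 × 3/10 = $9,780. Book value $11,280.
Year 3: $32,600 × 2/10 = $6,520. Book value $4,760.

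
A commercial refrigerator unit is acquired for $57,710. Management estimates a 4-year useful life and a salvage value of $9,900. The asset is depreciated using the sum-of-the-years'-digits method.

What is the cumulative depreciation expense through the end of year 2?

$33,467

Depreciable base = $57,710 − $9,900 = $47,810.
Sum of the years' digits = 4+3+2+1 = 10.
Year 1: $47,810 × 4/10 = $19,124. Book value $38,586.
Year 2: $47,810 × 3/10 = $14,343. Book value $24,243.
Accumulated through year 2 = $57,710 − $24,243 = $33,467.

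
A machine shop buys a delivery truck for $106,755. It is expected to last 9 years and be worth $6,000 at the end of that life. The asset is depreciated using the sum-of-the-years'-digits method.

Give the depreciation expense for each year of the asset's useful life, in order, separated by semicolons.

$20,151; $17,912; $15,673; $13,434; $11,195; $8,956; $6,717; $4,478; $2,239

Depreciable base = $106,755 − $6,000 = $100,755.
Sum of the years' digits = 9+8+7+6+5+4+3+2+1 = 45.
Year 1: $100,755 × 9/45 = $20,151. Book value $86,604.
Year 2: $100,755 × 8/45 = $17,912. Book value $68,692.
Year 3: $100,755 × 7/45 = $15,673. Book value $53,019.
Year 4: $100,755 × 6/45 = $13,434. Book value $39,585.
Year 5: $100,755 × 5/45 = $11,195. Book value $28,390.
Year 6: $100,755 × 4/45 = $8,956. Book value $19,434.
Year 7: $100,755 × 3/45 = $6,717. Book value $12,717.
Year 8: $100,755 × 2/45 = $4,478. Book value $8,239.
Year 9: $100,755 × 1/45 = $2,239. Book value $6,000.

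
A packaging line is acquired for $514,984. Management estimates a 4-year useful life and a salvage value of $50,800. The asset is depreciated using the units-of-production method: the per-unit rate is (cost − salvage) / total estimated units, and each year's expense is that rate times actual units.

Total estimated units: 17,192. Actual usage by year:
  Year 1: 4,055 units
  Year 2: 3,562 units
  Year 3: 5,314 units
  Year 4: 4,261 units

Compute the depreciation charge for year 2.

Depreciable base = $514,984 − $50,800 = $464,184.
Rate = $464,184 / 17,192 units = $27 per unit.
Year 1: 4,055 × $27 = $109,485. Book value $405,499.
Year 2: 3,562 × $27 = $96,174. Book value $309,325.

$96,174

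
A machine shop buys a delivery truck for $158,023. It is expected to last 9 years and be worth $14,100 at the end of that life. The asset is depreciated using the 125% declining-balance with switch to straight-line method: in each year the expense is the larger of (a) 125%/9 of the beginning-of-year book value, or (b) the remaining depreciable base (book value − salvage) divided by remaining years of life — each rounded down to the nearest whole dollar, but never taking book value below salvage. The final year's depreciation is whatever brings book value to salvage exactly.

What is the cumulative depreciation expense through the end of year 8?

Depreciable base = $158,023 − $14,100 = $143,923.
Year 1: DB = ⌊$158,023 × 125%/9⌋ = $21,947; SL = ⌊$143,923/9⌋ = $15,991 → take DB $21,947. Book value $136,076.
Year 2: DB = ⌊$136,076 × 125%/9⌋ = $18,899; SL = ⌊$121,976/8⌋ = $15,247 → take DB $18,899. Book value $117,177.
Year 3: DB = ⌊$117,177 × 125%/9⌋ = $16,274; SL = ⌊$103,077/7⌋ = $14,725 → take DB $16,274. Book value $100,903.
Year 4: DB = ⌊$100,903 × 125%/9⌋ = $14,014; SL = ⌊$86,803/6⌋ = $14,467 → take SL $14,467. Book value $86,436.
Year 5: DB = ⌊$86,436 × 125%/9⌋ = $12,005; SL = ⌊$72,336/5⌋ = $14,467 → take SL $14,467. Book value $71,969.
Year 6: DB = ⌊$71,969 × 125%/9⌋ = $9,995; SL = ⌊$57,869/4⌋ = $14,467 → take SL $14,467. Book value $57,502.
Year 7: DB = ⌊$57,502 × 125%/9⌋ = $7,986; SL = ⌊$43,402/3⌋ = $14,467 → take SL $14,467. Book value $43,035.
Year 8: DB = ⌊$43,035 × 125%/9⌋ = $5,977; SL = ⌊$28,935/2⌋ = $14,467 → take SL $14,467. Book value $28,568.
Accumulated through year 8 = $158,023 − $28,568 = $129,455.

$129,455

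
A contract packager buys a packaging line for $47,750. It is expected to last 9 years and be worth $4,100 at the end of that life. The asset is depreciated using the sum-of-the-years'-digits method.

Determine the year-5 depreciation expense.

Depreciable base = $47,750 − $4,100 = $43,650.
Sum of the years' digits = 9+8+7+6+5+4+3+2+1 = 45.
Year 1: $43,650 × 9/45 = $8,730. Book value $39,020.
Year 2: $43,650 × 8/45 = $7,760. Book value $31,260.
Year 3: $43,650 × 7/45 = $6,790. Book value $24,470.
Year 4: $43,650 × 6/45 = $5,820. Book value $18,650.
Year 5: $43,650 × 5/45 = $4,850. Book value $13,800.

$4,850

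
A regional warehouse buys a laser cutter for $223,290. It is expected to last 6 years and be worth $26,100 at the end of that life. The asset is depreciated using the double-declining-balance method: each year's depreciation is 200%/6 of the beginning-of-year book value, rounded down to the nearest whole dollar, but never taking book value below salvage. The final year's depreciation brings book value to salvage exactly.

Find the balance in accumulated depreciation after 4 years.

Depreciable base = $223,290 − $26,100 = $197,190.
Year 1: ⌊$223,290 × 200%/6⌋ = $74,430. Book value $148,860.
Year 2: ⌊$148,860 × 200%/6⌋ = $49,620. Book value $99,240.
Year 3: ⌊$99,240 × 200%/6⌋ = $33,080. Book value $66,160.
Year 4: ⌊$66,160 × 200%/6⌋ = $22,053. Book value $44,107.
Accumulated through year 4 = $223,290 − $44,107 = $179,183.

$179,183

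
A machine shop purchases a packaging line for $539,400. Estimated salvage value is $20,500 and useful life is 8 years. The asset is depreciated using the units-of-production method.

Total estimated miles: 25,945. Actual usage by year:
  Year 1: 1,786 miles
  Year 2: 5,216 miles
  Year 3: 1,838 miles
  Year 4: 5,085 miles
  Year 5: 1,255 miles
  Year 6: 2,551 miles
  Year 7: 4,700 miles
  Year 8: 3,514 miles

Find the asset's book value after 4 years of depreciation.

$260,900

Depreciable base = $539,400 − $20,500 = $518,900.
Rate = $518,900 / 25,945 miles = $20 per mile.
Year 1: 1,786 × $20 = $35,720. Book value $503,680.
Year 2: 5,216 × $20 = $104,320. Book value $399,360.
Year 3: 1,838 × $20 = $36,760. Book value $362,600.
Year 4: 5,085 × $20 = $101,700. Book value $260,900.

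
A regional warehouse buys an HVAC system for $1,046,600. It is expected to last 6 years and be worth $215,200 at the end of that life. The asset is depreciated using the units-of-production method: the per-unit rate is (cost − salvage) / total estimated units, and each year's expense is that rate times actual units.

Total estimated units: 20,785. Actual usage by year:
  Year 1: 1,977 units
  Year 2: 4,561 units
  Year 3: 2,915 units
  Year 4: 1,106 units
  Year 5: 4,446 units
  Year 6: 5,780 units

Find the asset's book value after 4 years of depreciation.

Depreciable base = $1,046,600 − $215,200 = $831,400.
Rate = $831,400 / 20,785 units = $40 per unit.
Year 1: 1,977 × $40 = $79,080. Book value $967,520.
Year 2: 4,561 × $40 = $182,440. Book value $785,080.
Year 3: 2,915 × $40 = $116,600. Book value $668,480.
Year 4: 1,106 × $40 = $44,240. Book value $624,240.

$624,240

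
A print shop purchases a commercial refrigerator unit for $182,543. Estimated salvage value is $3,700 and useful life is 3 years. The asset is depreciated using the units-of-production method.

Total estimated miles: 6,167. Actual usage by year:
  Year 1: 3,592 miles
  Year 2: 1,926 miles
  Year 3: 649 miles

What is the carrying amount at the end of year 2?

$22,521

Depreciable base = $182,543 − $3,700 = $178,843.
Rate = $178,843 / 6,167 miles = $29 per mile.
Year 1: 3,592 × $29 = $104,168. Book value $78,375.
Year 2: 1,926 × $29 = $55,854. Book value $22,521.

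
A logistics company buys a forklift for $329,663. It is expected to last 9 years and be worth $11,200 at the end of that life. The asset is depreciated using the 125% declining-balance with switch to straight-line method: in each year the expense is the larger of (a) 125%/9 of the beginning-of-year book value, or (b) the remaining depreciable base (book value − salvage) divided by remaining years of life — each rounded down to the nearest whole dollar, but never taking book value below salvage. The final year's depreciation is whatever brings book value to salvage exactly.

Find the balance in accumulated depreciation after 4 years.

Depreciable base = $329,663 − $11,200 = $318,463.
Year 1: DB = ⌊$329,663 × 125%/9⌋ = $45,786; SL = ⌊$318,463/9⌋ = $35,384 → take DB $45,786. Book value $283,877.
Year 2: DB = ⌊$283,877 × 125%/9⌋ = $39,427; SL = ⌊$272,677/8⌋ = $34,084 → take DB $39,427. Book value $244,450.
Year 3: DB = ⌊$244,450 × 125%/9⌋ = $33,951; SL = ⌊$233,250/7⌋ = $33,321 → take DB $33,951. Book value $210,499.
Year 4: DB = ⌊$210,499 × 125%/9⌋ = $29,235; SL = ⌊$199,299/6⌋ = $33,216 → take SL $33,216. Book value $177,283.
Accumulated through year 4 = $329,663 − $177,283 = $152,380.

$152,380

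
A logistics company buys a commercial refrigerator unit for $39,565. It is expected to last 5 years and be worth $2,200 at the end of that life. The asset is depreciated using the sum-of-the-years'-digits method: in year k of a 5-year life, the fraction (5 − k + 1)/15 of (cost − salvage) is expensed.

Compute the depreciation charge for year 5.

Depreciable base = $39,565 − $2,200 = $37,365.
Sum of the years' digits = 5+4+3+2+1 = 15.
Year 1: $37,365 × 5/15 = $12,455. Book value $27,110.
Year 2: $37,365 × 4/15 = $9,964. Book value $17,146.
Year 3: $37,365 × 3/15 = $7,473. Book value $9,673.
Year 4: $37,365 × 2/15 = $4,982. Book value $4,691.
Year 5: $37,365 × 1/15 = $2,491. Book value $2,200.

$2,491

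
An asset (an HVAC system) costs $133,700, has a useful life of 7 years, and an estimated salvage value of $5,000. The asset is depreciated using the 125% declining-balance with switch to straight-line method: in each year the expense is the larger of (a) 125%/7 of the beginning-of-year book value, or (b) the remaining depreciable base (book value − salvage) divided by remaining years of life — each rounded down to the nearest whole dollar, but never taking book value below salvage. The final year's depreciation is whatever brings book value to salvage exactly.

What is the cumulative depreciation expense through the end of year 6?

Depreciable base = $133,700 − $5,000 = $128,700.
Year 1: DB = ⌊$133,700 × 125%/7⌋ = $23,875; SL = ⌊$128,700/7⌋ = $18,385 → take DB $23,875. Book value $109,825.
Year 2: DB = ⌊$109,825 × 125%/7⌋ = $19,611; SL = ⌊$104,825/6⌋ = $17,470 → take DB $19,611. Book value $90,214.
Year 3: DB = ⌊$90,214 × 125%/7⌋ = $16,109; SL = ⌊$85,214/5⌋ = $17,042 → take SL $17,042. Book value $73,172.
Year 4: DB = ⌊$73,172 × 125%/7⌋ = $13,066; SL = ⌊$68,172/4⌋ = $17,043 → take SL $17,043. Book value $56,129.
Year 5: DB = ⌊$56,129 × 125%/7⌋ = $10,023; SL = ⌊$51,129/3⌋ = $17,043 → take SL $17,043. Book value $39,086.
Year 6: DB = ⌊$39,086 × 125%/7⌋ = $6,979; SL = ⌊$34,086/2⌋ = $17,043 → take SL $17,043. Book value $22,043.
Accumulated through year 6 = $133,700 − $22,043 = $111,657.

$111,657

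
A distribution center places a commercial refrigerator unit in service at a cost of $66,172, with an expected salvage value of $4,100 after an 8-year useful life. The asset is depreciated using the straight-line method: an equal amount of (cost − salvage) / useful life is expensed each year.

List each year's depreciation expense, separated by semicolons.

Depreciable base = $66,172 − $4,100 = $62,072.
Annual expense = $62,072 / 8 = $7,759.
End of year 1: book value $58,413.
End of year 2: book value $50,654.
End of year 3: book value $42,895.
End of year 4: book value $35,136.
End of year 5: book value $27,377.
End of year 6: book value $19,618.
End of year 7: book value $11,859.
End of year 8: book value $4,100.

$7,759; $7,759; $7,759; $7,759; $7,759; $7,759; $7,759; $7,759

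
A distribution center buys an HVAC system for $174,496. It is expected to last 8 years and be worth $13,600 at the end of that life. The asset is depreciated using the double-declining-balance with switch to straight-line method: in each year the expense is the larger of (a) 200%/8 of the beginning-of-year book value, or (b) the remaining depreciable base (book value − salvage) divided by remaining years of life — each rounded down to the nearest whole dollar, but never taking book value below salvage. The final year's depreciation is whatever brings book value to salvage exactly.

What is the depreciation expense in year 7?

Depreciable base = $174,496 − $13,600 = $160,896.
Year 1: DB = ⌊$174,496 × 200%/8⌋ = $43,624; SL = ⌊$160,896/8⌋ = $20,112 → take DB $43,624. Book value $130,872.
Year 2: DB = ⌊$130,872 × 200%/8⌋ = $32,718; SL = ⌊$117,272/7⌋ = $16,753 → take DB $32,718. Book value $98,154.
Year 3: DB = ⌊$98,154 × 200%/8⌋ = $24,538; SL = ⌊$84,554/6⌋ = $14,092 → take DB $24,538. Book value $73,616.
Year 4: DB = ⌊$73,616 × 200%/8⌋ = $18,404; SL = ⌊$60,016/5⌋ = $12,003 → take DB $18,404. Book value $55,212.
Year 5: DB = ⌊$55,212 × 200%/8⌋ = $13,803; SL = ⌊$41,612/4⌋ = $10,403 → take DB $13,803. Book value $41,409.
Year 6: DB = ⌊$41,409 × 200%/8⌋ = $10,352; SL = ⌊$27,809/3⌋ = $9,269 → take DB $10,352. Book value $31,057.
Year 7: DB = ⌊$31,057 × 200%/8⌋ = $7,764; SL = ⌊$17,457/2⌋ = $8,728 → take SL $8,728. Book value $22,329.

$8,728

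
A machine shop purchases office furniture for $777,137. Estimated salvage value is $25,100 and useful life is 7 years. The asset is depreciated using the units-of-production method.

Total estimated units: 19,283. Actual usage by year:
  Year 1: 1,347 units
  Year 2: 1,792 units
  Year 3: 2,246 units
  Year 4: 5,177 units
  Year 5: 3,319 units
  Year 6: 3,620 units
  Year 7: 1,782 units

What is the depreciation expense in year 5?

$129,441

Depreciable base = $777,137 − $25,100 = $752,037.
Rate = $752,037 / 19,283 units = $39 per unit.
Year 1: 1,347 × $39 = $52,533. Book value $724,604.
Year 2: 1,792 × $39 = $69,888. Book value $654,716.
Year 3: 2,246 × $39 = $87,594. Book value $567,122.
Year 4: 5,177 × $39 = $201,903. Book value $365,219.
Year 5: 3,319 × $39 = $129,441. Book value $235,778.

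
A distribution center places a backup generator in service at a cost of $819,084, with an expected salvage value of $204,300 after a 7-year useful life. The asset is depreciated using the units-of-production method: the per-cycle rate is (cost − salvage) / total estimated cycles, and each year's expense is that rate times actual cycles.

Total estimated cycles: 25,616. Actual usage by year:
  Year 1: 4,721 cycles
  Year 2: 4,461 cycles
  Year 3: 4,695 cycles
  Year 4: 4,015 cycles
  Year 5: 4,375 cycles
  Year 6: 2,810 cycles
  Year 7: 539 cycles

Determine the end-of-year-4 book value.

Depreciable base = $819,084 − $204,300 = $614,784.
Rate = $614,784 / 25,616 cycles = $24 per cycle.
Year 1: 4,721 × $24 = $113,304. Book value $705,780.
Year 2: 4,461 × $24 = $107,064. Book value $598,716.
Year 3: 4,695 × $24 = $112,680. Book value $486,036.
Year 4: 4,015 × $24 = $96,360. Book value $389,676.

$389,676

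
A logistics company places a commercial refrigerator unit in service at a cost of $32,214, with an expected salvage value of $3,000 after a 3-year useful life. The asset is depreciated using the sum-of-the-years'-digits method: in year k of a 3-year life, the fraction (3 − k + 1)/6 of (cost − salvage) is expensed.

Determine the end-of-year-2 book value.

Depreciable base = $32,214 − $3,000 = $29,214.
Sum of the years' digits = 3+2+1 = 6.
Year 1: $29,214 × 3/6 = $14,607. Book value $17,607.
Year 2: $29,214 × 2/6 = $9,738. Book value $7,869.

$7,869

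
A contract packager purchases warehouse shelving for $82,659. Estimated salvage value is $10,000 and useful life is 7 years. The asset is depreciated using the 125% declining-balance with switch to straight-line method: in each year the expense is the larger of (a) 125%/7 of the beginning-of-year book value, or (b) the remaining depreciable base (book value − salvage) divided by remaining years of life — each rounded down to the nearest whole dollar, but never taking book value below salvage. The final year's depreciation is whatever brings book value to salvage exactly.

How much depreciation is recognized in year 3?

$9,959

Depreciable base = $82,659 − $10,000 = $72,659.
Year 1: DB = ⌊$82,659 × 125%/7⌋ = $14,760; SL = ⌊$72,659/7⌋ = $10,379 → take DB $14,760. Book value $67,899.
Year 2: DB = ⌊$67,899 × 125%/7⌋ = $12,124; SL = ⌊$57,899/6⌋ = $9,649 → take DB $12,124. Book value $55,775.
Year 3: DB = ⌊$55,775 × 125%/7⌋ = $9,959; SL = ⌊$45,775/5⌋ = $9,155 → take DB $9,959. Book value $45,816.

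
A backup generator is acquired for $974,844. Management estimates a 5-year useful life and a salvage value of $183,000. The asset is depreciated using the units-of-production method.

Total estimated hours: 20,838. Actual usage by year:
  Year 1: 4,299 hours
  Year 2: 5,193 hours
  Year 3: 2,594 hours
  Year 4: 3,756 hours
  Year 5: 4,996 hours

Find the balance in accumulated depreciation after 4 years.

$601,996

Depreciable base = $974,844 − $183,000 = $791,844.
Rate = $791,844 / 20,838 hours = $38 per hour.
Year 1: 4,299 × $38 = $163,362. Book value $811,482.
Year 2: 5,193 × $38 = $197,334. Book value $614,148.
Year 3: 2,594 × $38 = $98,572. Book value $515,576.
Year 4: 3,756 × $38 = $142,728. Book value $372,848.
Accumulated through year 4 = $974,844 − $372,848 = $601,996.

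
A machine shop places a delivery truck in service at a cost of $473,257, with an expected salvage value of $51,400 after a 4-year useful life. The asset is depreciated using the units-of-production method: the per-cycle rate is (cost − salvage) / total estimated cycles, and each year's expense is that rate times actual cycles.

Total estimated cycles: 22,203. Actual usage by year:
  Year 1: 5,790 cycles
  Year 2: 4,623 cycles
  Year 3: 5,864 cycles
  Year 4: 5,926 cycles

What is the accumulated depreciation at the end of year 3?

$309,263

Depreciable base = $473,257 − $51,400 = $421,857.
Rate = $421,857 / 22,203 cycles = $19 per cycle.
Year 1: 5,790 × $19 = $110,010. Book value $363,247.
Year 2: 4,623 × $19 = $87,837. Book value $275,410.
Year 3: 5,864 × $19 = $111,416. Book value $163,994.
Accumulated through year 3 = $473,257 − $163,994 = $309,263.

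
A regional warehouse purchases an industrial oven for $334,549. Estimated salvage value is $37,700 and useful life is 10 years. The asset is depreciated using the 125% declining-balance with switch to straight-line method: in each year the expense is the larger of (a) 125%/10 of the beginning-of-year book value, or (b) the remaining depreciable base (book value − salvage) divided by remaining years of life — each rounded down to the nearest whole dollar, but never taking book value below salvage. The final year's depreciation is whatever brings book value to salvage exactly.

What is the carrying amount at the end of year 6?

$143,306

Depreciable base = $334,549 − $37,700 = $296,849.
Year 1: DB = ⌊$334,549 × 125%/10⌋ = $41,818; SL = ⌊$296,849/10⌋ = $29,684 → take DB $41,818. Book value $292,731.
Year 2: DB = ⌊$292,731 × 125%/10⌋ = $36,591; SL = ⌊$255,031/9⌋ = $28,336 → take DB $36,591. Book value $256,140.
Year 3: DB = ⌊$256,140 × 125%/10⌋ = $32,017; SL = ⌊$218,440/8⌋ = $27,305 → take DB $32,017. Book value $224,123.
Year 4: DB = ⌊$224,123 × 125%/10⌋ = $28,015; SL = ⌊$186,423/7⌋ = $26,631 → take DB $28,015. Book value $196,108.
Year 5: DB = ⌊$196,108 × 125%/10⌋ = $24,513; SL = ⌊$158,408/6⌋ = $26,401 → take SL $26,401. Book value $169,707.
Year 6: DB = ⌊$169,707 × 125%/10⌋ = $21,213; SL = ⌊$132,007/5⌋ = $26,401 → take SL $26,401. Book value $143,306.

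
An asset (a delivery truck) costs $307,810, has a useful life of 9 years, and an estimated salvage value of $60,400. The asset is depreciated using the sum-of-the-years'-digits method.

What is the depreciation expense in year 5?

Depreciable base = $307,810 − $60,400 = $247,410.
Sum of the years' digits = 9+8+7+6+5+4+3+2+1 = 45.
Year 1: $247,410 × 9/45 = $49,482. Book value $258,328.
Year 2: $247,410 × 8/45 = $43,984. Book value $214,344.
Year 3: $247,410 × 7/45 = $38,486. Book value $175,858.
Year 4: $247,410 × 6/45 = $32,988. Book value $142,870.
Year 5: $247,410 × 5/45 = $27,490. Book value $115,380.

$27,490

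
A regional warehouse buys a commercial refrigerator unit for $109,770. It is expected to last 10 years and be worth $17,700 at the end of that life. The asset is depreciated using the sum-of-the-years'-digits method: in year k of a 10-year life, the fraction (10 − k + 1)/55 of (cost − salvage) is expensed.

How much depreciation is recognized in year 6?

Depreciable base = $109,770 − $17,700 = $92,070.
Sum of the years' digits = 10+9+8+7+6+5+4+3+2+1 = 55.
Year 1: $92,070 × 10/55 = $16,740. Book value $93,030.
Year 2: $92,070 × 9/55 = $15,066. Book value $77,964.
Year 3: $92,070 × 8/55 = $13,392. Book value $64,572.
Year 4: $92,070 × 7/55 = $11,718. Book value $52,854.
Year 5: $92,070 × 6/55 = $10,044. Book value $42,810.
Year 6: $92,070 × 5/55 = $8,370. Book value $34,440.

$8,370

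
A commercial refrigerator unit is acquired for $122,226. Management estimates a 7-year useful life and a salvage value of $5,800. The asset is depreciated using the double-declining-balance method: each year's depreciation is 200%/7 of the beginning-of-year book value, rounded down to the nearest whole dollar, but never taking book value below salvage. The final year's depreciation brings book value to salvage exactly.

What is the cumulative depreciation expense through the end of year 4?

$90,408

Depreciable base = $122,226 − $5,800 = $116,426.
Year 1: ⌊$122,226 × 200%/7⌋ = $34,921. Book value $87,305.
Year 2: ⌊$87,305 × 200%/7⌋ = $24,944. Book value $62,361.
Year 3: ⌊$62,361 × 200%/7⌋ = $17,817. Book value $44,544.
Year 4: ⌊$44,544 × 200%/7⌋ = $12,726. Book value $31,818.
Accumulated through year 4 = $122,226 − $31,818 = $90,408.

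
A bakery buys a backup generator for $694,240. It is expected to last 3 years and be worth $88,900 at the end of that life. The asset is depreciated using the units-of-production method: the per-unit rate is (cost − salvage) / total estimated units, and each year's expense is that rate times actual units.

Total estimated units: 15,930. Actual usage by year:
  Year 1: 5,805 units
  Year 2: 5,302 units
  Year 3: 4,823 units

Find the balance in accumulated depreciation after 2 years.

$422,066

Depreciable base = $694,240 − $88,900 = $605,340.
Rate = $605,340 / 15,930 units = $38 per unit.
Year 1: 5,805 × $38 = $220,590. Book value $473,650.
Year 2: 5,302 × $38 = $201,476. Book value $272,174.
Accumulated through year 2 = $694,240 − $272,174 = $422,066.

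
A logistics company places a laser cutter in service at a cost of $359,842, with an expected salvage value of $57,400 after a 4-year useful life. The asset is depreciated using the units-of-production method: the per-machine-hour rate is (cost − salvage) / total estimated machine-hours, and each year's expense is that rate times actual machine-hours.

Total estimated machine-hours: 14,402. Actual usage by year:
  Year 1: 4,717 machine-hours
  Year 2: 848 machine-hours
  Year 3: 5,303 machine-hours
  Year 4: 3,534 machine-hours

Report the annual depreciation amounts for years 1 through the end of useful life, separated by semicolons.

$99,057; $17,808; $111,363; $74,214

Depreciable base = $359,842 − $57,400 = $302,442.
Rate = $302,442 / 14,402 machine-hours = $21 per machine-hour.
Year 1: 4,717 × $21 = $99,057. Book value $260,785.
Year 2: 848 × $21 = $17,808. Book value $242,977.
Year 3: 5,303 × $21 = $111,363. Book value $131,614.
Year 4: 3,534 × $21 = $74,214. Book value $57,400.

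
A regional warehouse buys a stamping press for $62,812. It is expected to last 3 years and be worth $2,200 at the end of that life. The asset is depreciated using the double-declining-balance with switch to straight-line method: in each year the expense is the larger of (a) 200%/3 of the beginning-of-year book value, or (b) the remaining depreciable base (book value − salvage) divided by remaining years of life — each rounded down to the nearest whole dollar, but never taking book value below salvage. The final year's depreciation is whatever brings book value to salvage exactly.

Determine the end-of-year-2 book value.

Depreciable base = $62,812 − $2,200 = $60,612.
Year 1: DB = ⌊$62,812 × 200%/3⌋ = $41,874; SL = ⌊$60,612/3⌋ = $20,204 → take DB $41,874. Book value $20,938.
Year 2: DB = ⌊$20,938 × 200%/3⌋ = $13,958; SL = ⌊$18,738/2⌋ = $9,369 → take DB $13,958. Book value $6,980.

$6,980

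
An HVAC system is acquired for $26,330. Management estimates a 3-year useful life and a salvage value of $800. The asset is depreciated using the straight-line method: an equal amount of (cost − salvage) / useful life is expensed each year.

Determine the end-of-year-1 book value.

$17,820

Depreciable base = $26,330 − $800 = $25,530.
Annual expense = $25,530 / 3 = $8,510.
End of year 1: book value $17,820.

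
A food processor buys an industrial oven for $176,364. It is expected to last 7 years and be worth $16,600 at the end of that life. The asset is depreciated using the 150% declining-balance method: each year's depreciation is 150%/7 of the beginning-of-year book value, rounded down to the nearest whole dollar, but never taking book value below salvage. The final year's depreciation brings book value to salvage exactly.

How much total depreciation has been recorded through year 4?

$109,148

Depreciable base = $176,364 − $16,600 = $159,764.
Year 1: ⌊$176,364 × 150%/7⌋ = $37,792. Book value $138,572.
Year 2: ⌊$138,572 × 150%/7⌋ = $29,694. Book value $108,878.
Year 3: ⌊$108,878 × 150%/7⌋ = $23,331. Book value $85,547.
Year 4: ⌊$85,547 × 150%/7⌋ = $18,331. Book value $67,216.
Accumulated through year 4 = $176,364 − $67,216 = $109,148.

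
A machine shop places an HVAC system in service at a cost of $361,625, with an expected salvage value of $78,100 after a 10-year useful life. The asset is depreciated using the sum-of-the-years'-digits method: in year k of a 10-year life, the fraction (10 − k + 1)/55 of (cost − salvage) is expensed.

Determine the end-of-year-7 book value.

Depreciable base = $361,625 − $78,100 = $283,525.
Sum of the years' digits = 10+9+8+7+6+5+4+3+2+1 = 55.
Year 1: $283,525 × 10/55 = $51,550. Book value $310,075.
Year 2: $283,525 × 9/55 = $46,395. Book value $263,680.
Year 3: $283,525 × 8/55 = $41,240. Book value $222,440.
Year 4: $283,525 × 7/55 = $36,085. Book value $186,355.
Year 5: $283,525 × 6/55 = $30,930. Book value $155,425.
Year 6: $283,525 × 5/55 = $25,775. Book value $129,650.
Year 7: $283,525 × 4/55 = $20,620. Book value $109,030.

$109,030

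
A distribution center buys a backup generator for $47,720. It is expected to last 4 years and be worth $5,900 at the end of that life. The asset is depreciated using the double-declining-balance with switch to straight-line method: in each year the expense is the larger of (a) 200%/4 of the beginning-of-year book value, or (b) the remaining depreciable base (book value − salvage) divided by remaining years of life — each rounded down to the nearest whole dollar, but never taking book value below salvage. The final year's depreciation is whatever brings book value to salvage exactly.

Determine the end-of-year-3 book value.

Depreciable base = $47,720 − $5,900 = $41,820.
Year 1: DB = ⌊$47,720 × 200%/4⌋ = $23,860; SL = ⌊$41,820/4⌋ = $10,455 → take DB $23,860. Book value $23,860.
Year 2: DB = ⌊$23,860 × 200%/4⌋ = $11,930; SL = ⌊$17,960/3⌋ = $5,986 → take DB $11,930. Book value $11,930.
Year 3: DB = ⌊$11,930 × 200%/4⌋ = $5,965; SL = ⌊$6,030/2⌋ = $3,015 → take DB $5,965. Book value $5,965.

$5,965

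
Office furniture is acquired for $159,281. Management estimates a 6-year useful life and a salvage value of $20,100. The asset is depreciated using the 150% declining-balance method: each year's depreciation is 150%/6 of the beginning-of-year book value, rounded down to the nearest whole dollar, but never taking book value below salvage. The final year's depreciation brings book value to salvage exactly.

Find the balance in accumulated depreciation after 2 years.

Depreciable base = $159,281 − $20,100 = $139,181.
Year 1: ⌊$159,281 × 150%/6⌋ = $39,820. Book value $119,461.
Year 2: ⌊$119,461 × 150%/6⌋ = $29,865. Book value $89,596.
Accumulated through year 2 = $159,281 − $89,596 = $69,685.

$69,685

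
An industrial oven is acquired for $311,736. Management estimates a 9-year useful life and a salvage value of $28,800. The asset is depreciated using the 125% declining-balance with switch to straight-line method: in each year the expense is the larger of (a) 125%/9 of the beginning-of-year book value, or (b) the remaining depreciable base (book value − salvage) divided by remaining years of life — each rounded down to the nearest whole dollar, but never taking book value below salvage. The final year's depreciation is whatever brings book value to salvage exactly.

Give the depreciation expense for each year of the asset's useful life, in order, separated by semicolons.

Depreciable base = $311,736 − $28,800 = $282,936.
Year 1: DB = ⌊$311,736 × 125%/9⌋ = $43,296; SL = ⌊$282,936/9⌋ = $31,437 → take DB $43,296. Book value $268,440.
Year 2: DB = ⌊$268,440 × 125%/9⌋ = $37,283; SL = ⌊$239,640/8⌋ = $29,955 → take DB $37,283. Book value $231,157.
Year 3: DB = ⌊$231,157 × 125%/9⌋ = $32,105; SL = ⌊$202,357/7⌋ = $28,908 → take DB $32,105. Book value $199,052.
Year 4: DB = ⌊$199,052 × 125%/9⌋ = $27,646; SL = ⌊$170,252/6⌋ = $28,375 → take SL $28,375. Book value $170,677.
Year 5: DB = ⌊$170,677 × 125%/9⌋ = $23,705; SL = ⌊$141,877/5⌋ = $28,375 → take SL $28,375. Book value $142,302.
Year 6: DB = ⌊$142,302 × 125%/9⌋ = $19,764; SL = ⌊$113,502/4⌋ = $28,375 → take SL $28,375. Book value $113,927.
Year 7: DB = ⌊$113,927 × 125%/9⌋ = $15,823; SL = ⌊$85,127/3⌋ = $28,375 → take SL $28,375. Book value $85,552.
Year 8: DB = ⌊$85,552 × 125%/9⌋ = $11,882; SL = ⌊$56,752/2⌋ = $28,376 → take SL $28,376. Book value $57,176.
Year 9 (final): $57,176 − $28,800 = $28,376. Book value $28,800.

$43,296; $37,283; $32,105; $28,375; $28,375; $28,375; $28,375; $28,376; $28,376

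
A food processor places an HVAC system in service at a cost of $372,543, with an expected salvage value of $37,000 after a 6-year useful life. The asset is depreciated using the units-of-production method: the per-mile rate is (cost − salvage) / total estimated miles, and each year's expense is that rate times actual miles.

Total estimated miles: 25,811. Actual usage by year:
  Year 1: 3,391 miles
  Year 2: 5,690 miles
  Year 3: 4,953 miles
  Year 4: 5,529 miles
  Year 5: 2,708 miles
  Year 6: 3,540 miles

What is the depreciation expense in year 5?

Depreciable base = $372,543 − $37,000 = $335,543.
Rate = $335,543 / 25,811 miles = $13 per mile.
Year 1: 3,391 × $13 = $44,083. Book value $328,460.
Year 2: 5,690 × $13 = $73,970. Book value $254,490.
Year 3: 4,953 × $13 = $64,389. Book value $190,101.
Year 4: 5,529 × $13 = $71,877. Book value $118,224.
Year 5: 2,708 × $13 = $35,204. Book value $83,020.

$35,204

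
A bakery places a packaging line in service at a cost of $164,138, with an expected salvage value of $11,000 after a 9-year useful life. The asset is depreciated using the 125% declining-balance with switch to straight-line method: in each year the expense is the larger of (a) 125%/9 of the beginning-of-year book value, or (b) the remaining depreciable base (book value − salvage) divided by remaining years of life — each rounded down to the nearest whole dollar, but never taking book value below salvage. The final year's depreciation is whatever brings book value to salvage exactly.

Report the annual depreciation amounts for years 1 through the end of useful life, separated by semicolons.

Depreciable base = $164,138 − $11,000 = $153,138.
Year 1: DB = ⌊$164,138 × 125%/9⌋ = $22,796; SL = ⌊$153,138/9⌋ = $17,015 → take DB $22,796. Book value $141,342.
Year 2: DB = ⌊$141,342 × 125%/9⌋ = $19,630; SL = ⌊$130,342/8⌋ = $16,292 → take DB $19,630. Book value $121,712.
Year 3: DB = ⌊$121,712 × 125%/9⌋ = $16,904; SL = ⌊$110,712/7⌋ = $15,816 → take DB $16,904. Book value $104,808.
Year 4: DB = ⌊$104,808 × 125%/9⌋ = $14,556; SL = ⌊$93,808/6⌋ = $15,634 → take SL $15,634. Book value $89,174.
Year 5: DB = ⌊$89,174 × 125%/9⌋ = $12,385; SL = ⌊$78,174/5⌋ = $15,634 → take SL $15,634. Book value $73,540.
Year 6: DB = ⌊$73,540 × 125%/9⌋ = $10,213; SL = ⌊$62,540/4⌋ = $15,635 → take SL $15,635. Book value $57,905.
Year 7: DB = ⌊$57,905 × 125%/9⌋ = $8,042; SL = ⌊$46,905/3⌋ = $15,635 → take SL $15,635. Book value $42,270.
Year 8: DB = ⌊$42,270 × 125%/9⌋ = $5,870; SL = ⌊$31,270/2⌋ = $15,635 → take SL $15,635. Book value $26,635.
Year 9 (final): $26,635 − $11,000 = $15,635. Book value $11,000.

$22,796; $19,630; $16,904; $15,634; $15,634; $15,635; $15,635; $15,635; $15,635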